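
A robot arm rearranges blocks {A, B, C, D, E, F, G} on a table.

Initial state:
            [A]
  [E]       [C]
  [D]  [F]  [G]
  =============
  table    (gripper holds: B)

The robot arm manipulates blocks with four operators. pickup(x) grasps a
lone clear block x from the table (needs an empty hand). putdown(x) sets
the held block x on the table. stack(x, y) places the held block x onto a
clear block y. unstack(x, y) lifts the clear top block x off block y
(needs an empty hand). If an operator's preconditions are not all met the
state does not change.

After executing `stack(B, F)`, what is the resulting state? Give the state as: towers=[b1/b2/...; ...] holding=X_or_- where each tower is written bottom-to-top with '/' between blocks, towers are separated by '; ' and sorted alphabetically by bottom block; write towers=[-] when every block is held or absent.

towers=[D/E; F/B; G/C/A] holding=-

before: towers=[D/E; F; G/C/A] holding=B
pre[stack(B, F)]: holding(B) ✓, clear(F) ✓, B≠F ✓
all met → apply stack(B, F)
after:  towers=[D/E; F/B; G/C/A] holding=-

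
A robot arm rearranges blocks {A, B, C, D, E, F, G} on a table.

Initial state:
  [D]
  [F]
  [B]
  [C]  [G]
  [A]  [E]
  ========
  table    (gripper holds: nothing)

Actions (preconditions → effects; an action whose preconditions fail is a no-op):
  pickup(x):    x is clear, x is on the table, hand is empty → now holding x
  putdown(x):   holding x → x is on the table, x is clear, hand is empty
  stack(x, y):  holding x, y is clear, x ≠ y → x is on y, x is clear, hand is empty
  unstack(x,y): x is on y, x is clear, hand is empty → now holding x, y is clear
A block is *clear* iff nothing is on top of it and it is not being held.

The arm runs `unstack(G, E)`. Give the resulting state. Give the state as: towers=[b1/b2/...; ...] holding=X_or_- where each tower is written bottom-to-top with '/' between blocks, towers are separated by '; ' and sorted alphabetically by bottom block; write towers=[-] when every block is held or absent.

before: towers=[A/C/B/F/D; E/G] holding=-
pre[unstack(G, E)]: on(G,E) ✓, clear(G) ✓, handempty ✓
all met → apply unstack(G, E)
after:  towers=[A/C/B/F/D; E] holding=G

towers=[A/C/B/F/D; E] holding=G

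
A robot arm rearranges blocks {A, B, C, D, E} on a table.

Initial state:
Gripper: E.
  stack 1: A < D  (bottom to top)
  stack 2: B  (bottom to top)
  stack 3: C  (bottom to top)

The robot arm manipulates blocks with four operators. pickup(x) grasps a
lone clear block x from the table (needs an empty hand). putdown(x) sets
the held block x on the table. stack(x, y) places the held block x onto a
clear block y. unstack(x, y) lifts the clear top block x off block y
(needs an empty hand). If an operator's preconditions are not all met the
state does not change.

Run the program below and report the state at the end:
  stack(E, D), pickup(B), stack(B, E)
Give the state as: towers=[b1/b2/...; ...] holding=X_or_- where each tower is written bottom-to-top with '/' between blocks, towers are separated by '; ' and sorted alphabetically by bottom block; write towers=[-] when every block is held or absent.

step 1 (stack(E, D)): towers=[A/D/E; B; C] holding=-
step 2 (pickup(B)): towers=[A/D/E; C] holding=B
step 3 (stack(B, E)): towers=[A/D/E/B; C] holding=-

towers=[A/D/E/B; C] holding=-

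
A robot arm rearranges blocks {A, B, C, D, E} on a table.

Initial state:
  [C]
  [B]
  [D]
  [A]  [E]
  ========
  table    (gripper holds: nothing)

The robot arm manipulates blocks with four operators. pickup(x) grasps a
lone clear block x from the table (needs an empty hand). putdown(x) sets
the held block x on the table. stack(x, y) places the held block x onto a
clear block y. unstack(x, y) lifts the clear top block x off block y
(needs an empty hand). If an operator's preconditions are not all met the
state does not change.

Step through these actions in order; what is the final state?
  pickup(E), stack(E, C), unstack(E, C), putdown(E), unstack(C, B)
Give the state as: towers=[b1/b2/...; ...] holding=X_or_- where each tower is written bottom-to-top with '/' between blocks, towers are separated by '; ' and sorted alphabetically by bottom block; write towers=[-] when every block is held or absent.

towers=[A/D/B; E] holding=C

step 1 (pickup(E)): towers=[A/D/B/C] holding=E
step 2 (stack(E, C)): towers=[A/D/B/C/E] holding=-
step 3 (unstack(E, C)): towers=[A/D/B/C] holding=E
step 4 (putdown(E)): towers=[A/D/B/C; E] holding=-
step 5 (unstack(C, B)): towers=[A/D/B; E] holding=C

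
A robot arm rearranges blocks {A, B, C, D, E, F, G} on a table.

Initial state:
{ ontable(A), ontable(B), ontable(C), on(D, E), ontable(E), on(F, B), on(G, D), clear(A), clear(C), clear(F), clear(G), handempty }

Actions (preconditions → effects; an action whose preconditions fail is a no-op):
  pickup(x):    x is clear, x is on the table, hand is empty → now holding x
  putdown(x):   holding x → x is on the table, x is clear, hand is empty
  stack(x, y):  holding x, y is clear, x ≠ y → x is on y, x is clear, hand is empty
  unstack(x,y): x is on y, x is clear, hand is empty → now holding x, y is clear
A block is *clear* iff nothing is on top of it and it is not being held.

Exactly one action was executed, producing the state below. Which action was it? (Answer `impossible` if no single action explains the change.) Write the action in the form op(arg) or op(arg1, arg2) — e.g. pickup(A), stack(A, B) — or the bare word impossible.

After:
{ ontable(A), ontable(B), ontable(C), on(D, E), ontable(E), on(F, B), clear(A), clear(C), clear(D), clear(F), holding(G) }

unstack(G, D)

target: towers=[A; B/F; C; E/D] holding=G
     unstack(F, B) → towers=[A; B; C; E/D/G] holding=F
     unstack(G, D) → towers=[A; B/F; C; E/D] holding=G  ← match
         pickup(A) → towers=[B/F; C; E/D/G] holding=A
         pickup(C) → towers=[A; B/F; E/D/G] holding=C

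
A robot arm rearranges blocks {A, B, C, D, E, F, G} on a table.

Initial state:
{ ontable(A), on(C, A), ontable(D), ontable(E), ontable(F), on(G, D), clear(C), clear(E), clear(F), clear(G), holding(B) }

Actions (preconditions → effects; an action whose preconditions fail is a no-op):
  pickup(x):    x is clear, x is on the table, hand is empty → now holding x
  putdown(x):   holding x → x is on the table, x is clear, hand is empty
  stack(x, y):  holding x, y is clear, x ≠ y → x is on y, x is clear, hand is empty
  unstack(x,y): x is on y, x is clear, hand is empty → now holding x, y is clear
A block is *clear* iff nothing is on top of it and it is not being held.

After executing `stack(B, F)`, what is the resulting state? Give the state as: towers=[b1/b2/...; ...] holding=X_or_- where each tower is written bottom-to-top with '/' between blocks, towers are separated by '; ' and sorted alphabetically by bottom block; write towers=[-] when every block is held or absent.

before: towers=[A/C; D/G; E; F] holding=B
pre[stack(B, F)]: holding(B) ok, clear(F) ok, B≠F ok
all met → apply stack(B, F)
after:  towers=[A/C; D/G; E; F/B] holding=-

towers=[A/C; D/G; E; F/B] holding=-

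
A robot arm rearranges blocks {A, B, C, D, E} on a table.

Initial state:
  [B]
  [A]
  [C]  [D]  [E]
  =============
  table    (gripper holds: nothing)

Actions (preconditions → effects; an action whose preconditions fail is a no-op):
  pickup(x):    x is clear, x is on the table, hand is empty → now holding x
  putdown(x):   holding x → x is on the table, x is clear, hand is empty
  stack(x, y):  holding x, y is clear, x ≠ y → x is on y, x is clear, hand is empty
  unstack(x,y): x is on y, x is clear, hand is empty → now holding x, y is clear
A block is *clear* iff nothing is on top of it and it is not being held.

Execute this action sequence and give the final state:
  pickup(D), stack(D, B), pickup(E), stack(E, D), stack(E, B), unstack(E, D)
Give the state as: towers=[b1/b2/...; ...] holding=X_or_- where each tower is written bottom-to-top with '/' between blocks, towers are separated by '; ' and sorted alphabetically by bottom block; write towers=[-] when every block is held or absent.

step 1 (pickup(D)): towers=[C/A/B; E] holding=D
step 2 (stack(D, B)): towers=[C/A/B/D; E] holding=-
step 3 (pickup(E)): towers=[C/A/B/D] holding=E
step 4 (stack(E, D)): towers=[C/A/B/D/E] holding=-
step 5 (stack(E, B)) [no-op]: towers=[C/A/B/D/E] holding=-
step 6 (unstack(E, D)): towers=[C/A/B/D] holding=E

towers=[C/A/B/D] holding=E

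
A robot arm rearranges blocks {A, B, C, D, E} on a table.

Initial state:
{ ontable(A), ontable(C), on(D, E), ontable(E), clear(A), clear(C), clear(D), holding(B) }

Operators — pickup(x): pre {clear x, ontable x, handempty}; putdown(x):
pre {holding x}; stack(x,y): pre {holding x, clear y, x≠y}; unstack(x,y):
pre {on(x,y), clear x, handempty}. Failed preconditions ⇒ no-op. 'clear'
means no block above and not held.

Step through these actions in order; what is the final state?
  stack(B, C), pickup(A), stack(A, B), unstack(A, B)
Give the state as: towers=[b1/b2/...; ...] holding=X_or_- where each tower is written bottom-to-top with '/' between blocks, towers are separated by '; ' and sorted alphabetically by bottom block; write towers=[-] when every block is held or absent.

step 1 (stack(B, C)): towers=[A; C/B; E/D] holding=-
step 2 (pickup(A)): towers=[C/B; E/D] holding=A
step 3 (stack(A, B)): towers=[C/B/A; E/D] holding=-
step 4 (unstack(A, B)): towers=[C/B; E/D] holding=A

towers=[C/B; E/D] holding=A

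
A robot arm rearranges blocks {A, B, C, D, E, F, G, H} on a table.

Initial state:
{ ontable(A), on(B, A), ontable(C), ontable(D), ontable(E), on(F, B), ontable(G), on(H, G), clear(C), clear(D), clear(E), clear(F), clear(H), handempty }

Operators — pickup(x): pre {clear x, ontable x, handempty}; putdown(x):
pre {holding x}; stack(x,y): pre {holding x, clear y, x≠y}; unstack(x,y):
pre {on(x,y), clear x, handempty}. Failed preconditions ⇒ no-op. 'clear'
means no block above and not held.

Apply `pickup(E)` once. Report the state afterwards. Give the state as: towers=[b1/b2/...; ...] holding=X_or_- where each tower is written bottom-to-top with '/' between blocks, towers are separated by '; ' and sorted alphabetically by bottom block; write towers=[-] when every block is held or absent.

before: towers=[A/B/F; C; D; E; G/H] holding=-
pre[pickup(E)]: clear(E) ✓, ontable(E) ✓, handempty ✓
all met → apply pickup(E)
after:  towers=[A/B/F; C; D; G/H] holding=E

towers=[A/B/F; C; D; G/H] holding=E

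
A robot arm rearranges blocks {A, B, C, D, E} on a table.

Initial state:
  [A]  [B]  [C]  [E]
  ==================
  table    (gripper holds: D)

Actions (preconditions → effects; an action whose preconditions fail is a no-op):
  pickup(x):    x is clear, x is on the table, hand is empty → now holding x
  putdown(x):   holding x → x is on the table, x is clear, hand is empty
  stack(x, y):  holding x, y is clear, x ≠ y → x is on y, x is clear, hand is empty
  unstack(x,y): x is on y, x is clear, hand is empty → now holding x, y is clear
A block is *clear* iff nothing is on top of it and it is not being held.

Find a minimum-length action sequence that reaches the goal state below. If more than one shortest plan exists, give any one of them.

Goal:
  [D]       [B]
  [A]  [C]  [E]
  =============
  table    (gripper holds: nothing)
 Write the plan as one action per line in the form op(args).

stack(D, A)
pickup(B)
stack(B, E)

step 1 (stack(D, A)): towers=[A/D; B; C; E] holding=-
step 2 (pickup(B)): towers=[A/D; C; E] holding=B
step 3 (stack(B, E)): towers=[A/D; C; E/B] holding=-
goal check: towers=[A/D; C; E/B] holding=- — reached (length 3, optimal by BFS)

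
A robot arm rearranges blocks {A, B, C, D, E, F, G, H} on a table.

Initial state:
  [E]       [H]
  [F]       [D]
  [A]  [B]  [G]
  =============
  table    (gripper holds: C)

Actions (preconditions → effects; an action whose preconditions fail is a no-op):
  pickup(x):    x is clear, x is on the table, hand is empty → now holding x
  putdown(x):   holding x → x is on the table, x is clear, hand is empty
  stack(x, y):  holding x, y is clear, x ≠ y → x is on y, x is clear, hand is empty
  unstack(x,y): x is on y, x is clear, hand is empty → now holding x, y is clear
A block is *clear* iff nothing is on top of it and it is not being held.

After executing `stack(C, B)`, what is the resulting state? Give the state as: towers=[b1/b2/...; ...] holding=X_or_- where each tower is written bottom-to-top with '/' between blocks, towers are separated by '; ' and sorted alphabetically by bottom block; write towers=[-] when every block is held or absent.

before: towers=[A/F/E; B; G/D/H] holding=C
pre[stack(C, B)]: holding(C) yes, clear(B) yes, C≠B yes
all met → apply stack(C, B)
after:  towers=[A/F/E; B/C; G/D/H] holding=-

towers=[A/F/E; B/C; G/D/H] holding=-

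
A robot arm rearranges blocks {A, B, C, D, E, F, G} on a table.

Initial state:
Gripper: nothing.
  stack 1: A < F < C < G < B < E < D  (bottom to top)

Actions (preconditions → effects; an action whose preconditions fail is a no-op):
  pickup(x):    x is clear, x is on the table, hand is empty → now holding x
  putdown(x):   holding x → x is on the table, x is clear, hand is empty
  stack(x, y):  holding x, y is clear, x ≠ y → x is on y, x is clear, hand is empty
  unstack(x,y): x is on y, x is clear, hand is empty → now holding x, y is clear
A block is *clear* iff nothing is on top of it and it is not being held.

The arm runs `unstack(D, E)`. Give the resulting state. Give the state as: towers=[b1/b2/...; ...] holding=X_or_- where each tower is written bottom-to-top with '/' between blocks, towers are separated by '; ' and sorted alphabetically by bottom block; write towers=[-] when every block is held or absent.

before: towers=[A/F/C/G/B/E/D] holding=-
pre[unstack(D, E)]: on(D,E) ok, clear(D) ok, handempty ok
all met → apply unstack(D, E)
after:  towers=[A/F/C/G/B/E] holding=D

towers=[A/F/C/G/B/E] holding=D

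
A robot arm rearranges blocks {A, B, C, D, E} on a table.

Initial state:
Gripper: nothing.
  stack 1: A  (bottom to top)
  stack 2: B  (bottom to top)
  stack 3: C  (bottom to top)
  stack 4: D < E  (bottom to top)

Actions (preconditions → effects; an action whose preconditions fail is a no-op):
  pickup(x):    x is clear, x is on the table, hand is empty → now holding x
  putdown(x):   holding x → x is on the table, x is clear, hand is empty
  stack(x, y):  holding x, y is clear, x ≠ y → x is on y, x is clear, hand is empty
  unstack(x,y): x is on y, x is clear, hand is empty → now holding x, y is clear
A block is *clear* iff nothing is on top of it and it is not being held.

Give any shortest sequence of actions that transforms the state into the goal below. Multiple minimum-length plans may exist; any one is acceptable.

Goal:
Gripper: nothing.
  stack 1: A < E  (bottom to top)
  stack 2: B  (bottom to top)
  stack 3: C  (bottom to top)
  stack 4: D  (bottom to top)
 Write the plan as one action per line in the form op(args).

step 1 (unstack(E, D)): towers=[A; B; C; D] holding=E
step 2 (stack(E, A)): towers=[A/E; B; C; D] holding=-
goal check: towers=[A/E; B; C; D] holding=- — reached (length 2, optimal by BFS)

unstack(E, D)
stack(E, A)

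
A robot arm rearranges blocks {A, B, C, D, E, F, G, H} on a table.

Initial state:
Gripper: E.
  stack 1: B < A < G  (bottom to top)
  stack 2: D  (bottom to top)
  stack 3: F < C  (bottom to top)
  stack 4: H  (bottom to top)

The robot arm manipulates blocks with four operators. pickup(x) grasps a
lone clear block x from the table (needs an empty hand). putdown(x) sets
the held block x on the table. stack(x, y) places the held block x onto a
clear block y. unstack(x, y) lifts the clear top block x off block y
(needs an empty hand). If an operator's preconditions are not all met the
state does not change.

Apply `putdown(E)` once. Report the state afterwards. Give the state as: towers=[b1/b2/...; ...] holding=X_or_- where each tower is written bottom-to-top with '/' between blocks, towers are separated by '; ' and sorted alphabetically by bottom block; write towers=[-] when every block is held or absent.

before: towers=[B/A/G; D; F/C; H] holding=E
pre[putdown(E)]: holding(E) yes
all met → apply putdown(E)
after:  towers=[B/A/G; D; E; F/C; H] holding=-

towers=[B/A/G; D; E; F/C; H] holding=-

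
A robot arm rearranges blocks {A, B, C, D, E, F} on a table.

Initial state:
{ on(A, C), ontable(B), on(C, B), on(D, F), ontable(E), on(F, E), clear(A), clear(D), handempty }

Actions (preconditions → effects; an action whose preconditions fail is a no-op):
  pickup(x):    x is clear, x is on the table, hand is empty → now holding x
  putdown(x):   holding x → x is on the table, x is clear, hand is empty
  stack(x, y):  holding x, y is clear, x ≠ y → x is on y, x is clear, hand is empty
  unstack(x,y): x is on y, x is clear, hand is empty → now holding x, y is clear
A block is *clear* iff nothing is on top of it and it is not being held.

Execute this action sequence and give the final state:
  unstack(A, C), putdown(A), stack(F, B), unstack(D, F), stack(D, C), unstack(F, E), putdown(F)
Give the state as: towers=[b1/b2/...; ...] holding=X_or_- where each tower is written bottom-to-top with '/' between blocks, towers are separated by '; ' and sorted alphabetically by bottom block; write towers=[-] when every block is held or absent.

step 1 (unstack(A, C)): towers=[B/C; E/F/D] holding=A
step 2 (putdown(A)): towers=[A; B/C; E/F/D] holding=-
step 3 (stack(F, B)) [no-op]: towers=[A; B/C; E/F/D] holding=-
step 4 (unstack(D, F)): towers=[A; B/C; E/F] holding=D
step 5 (stack(D, C)): towers=[A; B/C/D; E/F] holding=-
step 6 (unstack(F, E)): towers=[A; B/C/D; E] holding=F
step 7 (putdown(F)): towers=[A; B/C/D; E; F] holding=-

towers=[A; B/C/D; E; F] holding=-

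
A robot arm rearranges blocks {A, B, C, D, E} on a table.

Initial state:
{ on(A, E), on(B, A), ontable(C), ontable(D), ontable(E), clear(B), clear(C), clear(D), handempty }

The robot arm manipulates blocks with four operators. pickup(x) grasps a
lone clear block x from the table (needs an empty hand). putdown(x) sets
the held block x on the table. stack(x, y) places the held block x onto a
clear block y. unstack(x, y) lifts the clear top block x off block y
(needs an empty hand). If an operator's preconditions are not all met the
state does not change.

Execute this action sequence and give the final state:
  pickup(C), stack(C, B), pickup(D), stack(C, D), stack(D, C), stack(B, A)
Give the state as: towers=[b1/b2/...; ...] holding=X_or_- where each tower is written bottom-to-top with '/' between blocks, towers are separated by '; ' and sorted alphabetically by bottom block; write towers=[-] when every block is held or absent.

step 1 (pickup(C)): towers=[D; E/A/B] holding=C
step 2 (stack(C, B)): towers=[D; E/A/B/C] holding=-
step 3 (pickup(D)): towers=[E/A/B/C] holding=D
step 4 (stack(C, D)) [no-op]: towers=[E/A/B/C] holding=D
step 5 (stack(D, C)): towers=[E/A/B/C/D] holding=-
step 6 (stack(B, A)) [no-op]: towers=[E/A/B/C/D] holding=-

towers=[E/A/B/C/D] holding=-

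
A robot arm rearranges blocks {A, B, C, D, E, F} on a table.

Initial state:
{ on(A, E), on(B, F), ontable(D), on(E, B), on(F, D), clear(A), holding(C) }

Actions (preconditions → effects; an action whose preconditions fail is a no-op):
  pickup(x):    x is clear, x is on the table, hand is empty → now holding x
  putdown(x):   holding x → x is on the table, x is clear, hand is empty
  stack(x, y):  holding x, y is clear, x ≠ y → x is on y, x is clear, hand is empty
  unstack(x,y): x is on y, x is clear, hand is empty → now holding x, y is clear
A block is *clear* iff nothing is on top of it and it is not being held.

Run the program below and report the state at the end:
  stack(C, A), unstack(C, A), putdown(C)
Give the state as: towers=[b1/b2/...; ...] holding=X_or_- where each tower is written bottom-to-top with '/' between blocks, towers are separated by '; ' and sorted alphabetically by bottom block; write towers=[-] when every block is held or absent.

towers=[C; D/F/B/E/A] holding=-

step 1 (stack(C, A)): towers=[D/F/B/E/A/C] holding=-
step 2 (unstack(C, A)): towers=[D/F/B/E/A] holding=C
step 3 (putdown(C)): towers=[C; D/F/B/E/A] holding=-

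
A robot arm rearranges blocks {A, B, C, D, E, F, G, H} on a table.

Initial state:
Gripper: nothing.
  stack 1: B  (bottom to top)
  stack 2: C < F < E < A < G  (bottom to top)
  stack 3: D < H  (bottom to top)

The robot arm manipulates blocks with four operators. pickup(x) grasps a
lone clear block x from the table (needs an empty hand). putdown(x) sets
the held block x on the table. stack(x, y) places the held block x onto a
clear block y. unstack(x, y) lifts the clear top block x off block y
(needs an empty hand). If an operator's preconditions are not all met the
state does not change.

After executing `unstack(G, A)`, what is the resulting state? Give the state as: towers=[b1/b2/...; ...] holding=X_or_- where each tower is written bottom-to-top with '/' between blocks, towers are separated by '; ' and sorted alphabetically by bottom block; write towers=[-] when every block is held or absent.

towers=[B; C/F/E/A; D/H] holding=G

before: towers=[B; C/F/E/A/G; D/H] holding=-
pre[unstack(G, A)]: on(G,A) yes, clear(G) yes, handempty yes
all met → apply unstack(G, A)
after:  towers=[B; C/F/E/A; D/H] holding=G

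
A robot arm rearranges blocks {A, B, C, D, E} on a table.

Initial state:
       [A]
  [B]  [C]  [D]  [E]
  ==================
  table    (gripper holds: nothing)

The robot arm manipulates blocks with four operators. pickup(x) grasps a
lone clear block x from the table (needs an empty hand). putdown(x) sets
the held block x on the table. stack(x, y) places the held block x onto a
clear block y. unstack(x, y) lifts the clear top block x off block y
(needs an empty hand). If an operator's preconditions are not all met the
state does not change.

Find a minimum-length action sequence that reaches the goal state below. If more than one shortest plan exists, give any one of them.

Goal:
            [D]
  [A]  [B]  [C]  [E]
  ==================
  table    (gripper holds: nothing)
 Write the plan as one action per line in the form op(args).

step 1 (unstack(A, C)): towers=[B; C; D; E] holding=A
step 2 (putdown(A)): towers=[A; B; C; D; E] holding=-
step 3 (pickup(D)): towers=[A; B; C; E] holding=D
step 4 (stack(D, C)): towers=[A; B; C/D; E] holding=-
goal check: towers=[A; B; C/D; E] holding=- — reached (length 4, optimal by BFS)

unstack(A, C)
putdown(A)
pickup(D)
stack(D, C)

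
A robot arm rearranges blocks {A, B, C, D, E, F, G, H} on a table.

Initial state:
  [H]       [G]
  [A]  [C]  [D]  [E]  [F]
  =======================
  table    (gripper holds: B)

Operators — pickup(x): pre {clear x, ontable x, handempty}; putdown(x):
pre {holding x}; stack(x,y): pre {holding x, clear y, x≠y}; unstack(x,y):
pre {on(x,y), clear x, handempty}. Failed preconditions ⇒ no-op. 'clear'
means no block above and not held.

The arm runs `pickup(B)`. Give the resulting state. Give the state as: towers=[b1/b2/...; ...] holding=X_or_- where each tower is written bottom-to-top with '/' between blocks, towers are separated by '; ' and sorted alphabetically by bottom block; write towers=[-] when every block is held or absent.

towers=[A/H; C; D/G; E; F] holding=B

before: towers=[A/H; C; D/G; E; F] holding=B
pre[pickup(B)]: clear(B) ✗, ontable(B) ✗, handempty ✗
clear(B), ontable(B), handempty unmet → pickup(B) is a no-op
after:  towers=[A/H; C; D/G; E; F] holding=B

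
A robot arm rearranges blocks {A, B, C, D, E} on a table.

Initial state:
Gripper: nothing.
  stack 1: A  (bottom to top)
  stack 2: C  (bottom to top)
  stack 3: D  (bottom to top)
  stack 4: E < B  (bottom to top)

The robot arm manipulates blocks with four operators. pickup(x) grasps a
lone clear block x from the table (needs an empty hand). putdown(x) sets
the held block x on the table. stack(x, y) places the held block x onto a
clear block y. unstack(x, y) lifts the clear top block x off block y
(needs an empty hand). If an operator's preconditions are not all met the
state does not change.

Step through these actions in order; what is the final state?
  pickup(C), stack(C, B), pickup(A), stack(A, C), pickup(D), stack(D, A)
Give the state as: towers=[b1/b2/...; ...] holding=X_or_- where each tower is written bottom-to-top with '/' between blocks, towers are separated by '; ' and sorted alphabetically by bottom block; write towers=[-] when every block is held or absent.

towers=[E/B/C/A/D] holding=-

step 1 (pickup(C)): towers=[A; D; E/B] holding=C
step 2 (stack(C, B)): towers=[A; D; E/B/C] holding=-
step 3 (pickup(A)): towers=[D; E/B/C] holding=A
step 4 (stack(A, C)): towers=[D; E/B/C/A] holding=-
step 5 (pickup(D)): towers=[E/B/C/A] holding=D
step 6 (stack(D, A)): towers=[E/B/C/A/D] holding=-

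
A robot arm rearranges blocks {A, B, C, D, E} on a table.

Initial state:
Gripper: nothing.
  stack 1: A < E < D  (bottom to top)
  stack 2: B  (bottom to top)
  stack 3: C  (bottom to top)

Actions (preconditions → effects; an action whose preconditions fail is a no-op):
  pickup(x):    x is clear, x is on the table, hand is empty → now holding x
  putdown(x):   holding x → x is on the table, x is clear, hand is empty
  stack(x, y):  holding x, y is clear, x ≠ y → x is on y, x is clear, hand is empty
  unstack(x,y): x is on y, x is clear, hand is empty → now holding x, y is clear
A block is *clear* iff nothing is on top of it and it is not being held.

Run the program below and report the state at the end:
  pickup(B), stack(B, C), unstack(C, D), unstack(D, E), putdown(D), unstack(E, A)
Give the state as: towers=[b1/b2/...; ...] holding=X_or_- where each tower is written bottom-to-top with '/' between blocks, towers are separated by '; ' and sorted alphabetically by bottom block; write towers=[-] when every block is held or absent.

towers=[A; C/B; D] holding=E

step 1 (pickup(B)): towers=[A/E/D; C] holding=B
step 2 (stack(B, C)): towers=[A/E/D; C/B] holding=-
step 3 (unstack(C, D)) [no-op]: towers=[A/E/D; C/B] holding=-
step 4 (unstack(D, E)): towers=[A/E; C/B] holding=D
step 5 (putdown(D)): towers=[A/E; C/B; D] holding=-
step 6 (unstack(E, A)): towers=[A; C/B; D] holding=E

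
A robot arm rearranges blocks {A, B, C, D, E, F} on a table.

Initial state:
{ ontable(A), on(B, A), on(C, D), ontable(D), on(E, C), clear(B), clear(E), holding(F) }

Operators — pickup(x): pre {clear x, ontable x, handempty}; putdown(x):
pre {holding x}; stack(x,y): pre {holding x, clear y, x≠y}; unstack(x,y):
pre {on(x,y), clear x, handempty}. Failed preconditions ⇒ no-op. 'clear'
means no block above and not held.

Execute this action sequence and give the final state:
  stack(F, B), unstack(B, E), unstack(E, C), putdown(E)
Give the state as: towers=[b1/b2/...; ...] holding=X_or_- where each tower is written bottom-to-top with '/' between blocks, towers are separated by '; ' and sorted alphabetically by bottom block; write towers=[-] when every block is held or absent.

towers=[A/B/F; D/C; E] holding=-

step 1 (stack(F, B)): towers=[A/B/F; D/C/E] holding=-
step 2 (unstack(B, E)) [no-op]: towers=[A/B/F; D/C/E] holding=-
step 3 (unstack(E, C)): towers=[A/B/F; D/C] holding=E
step 4 (putdown(E)): towers=[A/B/F; D/C; E] holding=-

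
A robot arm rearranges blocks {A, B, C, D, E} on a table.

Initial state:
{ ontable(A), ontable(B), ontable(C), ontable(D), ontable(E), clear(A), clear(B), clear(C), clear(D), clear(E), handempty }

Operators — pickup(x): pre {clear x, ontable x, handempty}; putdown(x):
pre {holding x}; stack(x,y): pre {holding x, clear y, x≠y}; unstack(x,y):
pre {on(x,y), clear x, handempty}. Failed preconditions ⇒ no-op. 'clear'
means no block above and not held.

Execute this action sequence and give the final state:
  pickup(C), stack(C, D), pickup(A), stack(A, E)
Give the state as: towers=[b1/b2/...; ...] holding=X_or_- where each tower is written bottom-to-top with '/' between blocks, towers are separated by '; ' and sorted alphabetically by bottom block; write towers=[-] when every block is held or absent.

towers=[B; D/C; E/A] holding=-

step 1 (pickup(C)): towers=[A; B; D; E] holding=C
step 2 (stack(C, D)): towers=[A; B; D/C; E] holding=-
step 3 (pickup(A)): towers=[B; D/C; E] holding=A
step 4 (stack(A, E)): towers=[B; D/C; E/A] holding=-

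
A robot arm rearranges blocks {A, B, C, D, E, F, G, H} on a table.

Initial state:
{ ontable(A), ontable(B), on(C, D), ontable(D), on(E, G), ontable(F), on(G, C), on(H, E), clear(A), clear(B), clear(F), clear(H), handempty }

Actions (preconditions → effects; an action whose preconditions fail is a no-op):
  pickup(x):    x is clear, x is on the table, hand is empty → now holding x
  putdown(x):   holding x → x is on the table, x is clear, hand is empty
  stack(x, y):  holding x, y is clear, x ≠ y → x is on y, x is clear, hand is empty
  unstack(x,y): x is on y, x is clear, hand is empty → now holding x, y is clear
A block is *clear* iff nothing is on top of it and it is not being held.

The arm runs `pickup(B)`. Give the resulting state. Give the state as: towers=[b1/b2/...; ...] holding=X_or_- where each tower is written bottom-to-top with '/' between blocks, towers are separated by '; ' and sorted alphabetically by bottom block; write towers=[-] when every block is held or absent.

before: towers=[A; B; D/C/G/E/H; F] holding=-
pre[pickup(B)]: clear(B) yes, ontable(B) yes, handempty yes
all met → apply pickup(B)
after:  towers=[A; D/C/G/E/H; F] holding=B

towers=[A; D/C/G/E/H; F] holding=B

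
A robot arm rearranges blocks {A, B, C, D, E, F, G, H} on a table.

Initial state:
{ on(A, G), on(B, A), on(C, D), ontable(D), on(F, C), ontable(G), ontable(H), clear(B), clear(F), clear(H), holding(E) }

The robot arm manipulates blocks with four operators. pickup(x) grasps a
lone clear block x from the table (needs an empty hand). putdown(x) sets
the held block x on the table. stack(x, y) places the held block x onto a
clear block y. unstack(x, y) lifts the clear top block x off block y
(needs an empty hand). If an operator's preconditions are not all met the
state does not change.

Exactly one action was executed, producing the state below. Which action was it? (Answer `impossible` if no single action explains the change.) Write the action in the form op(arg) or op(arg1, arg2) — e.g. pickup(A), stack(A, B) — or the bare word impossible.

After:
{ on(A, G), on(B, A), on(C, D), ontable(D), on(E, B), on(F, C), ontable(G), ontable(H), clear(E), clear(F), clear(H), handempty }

target: towers=[D/C/F; G/A/B/E; H] holding=-
        putdown(E) → towers=[D/C/F; E; G/A/B; H] holding=-
       stack(E, H) → towers=[D/C/F; G/A/B; H/E] holding=-
       stack(E, B) → towers=[D/C/F; G/A/B/E; H] holding=-  ← match
       stack(E, F) → towers=[D/C/F/E; G/A/B; H] holding=-

stack(E, B)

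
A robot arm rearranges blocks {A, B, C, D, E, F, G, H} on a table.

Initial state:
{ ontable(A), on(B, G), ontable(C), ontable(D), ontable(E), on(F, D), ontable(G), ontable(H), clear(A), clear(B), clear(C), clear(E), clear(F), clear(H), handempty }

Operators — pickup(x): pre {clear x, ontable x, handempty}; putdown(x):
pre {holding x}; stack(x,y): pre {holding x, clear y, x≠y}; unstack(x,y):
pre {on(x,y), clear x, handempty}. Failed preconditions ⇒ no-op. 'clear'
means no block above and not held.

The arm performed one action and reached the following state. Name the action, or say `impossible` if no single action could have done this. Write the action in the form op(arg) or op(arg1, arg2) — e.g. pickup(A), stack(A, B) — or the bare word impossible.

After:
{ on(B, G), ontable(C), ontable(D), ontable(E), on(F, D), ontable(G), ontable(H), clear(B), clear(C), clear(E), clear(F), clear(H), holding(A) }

pickup(A)

target: towers=[C; D/F; E; G/B; H] holding=A
         pickup(A) → towers=[C; D/F; E; G/B; H] holding=A  ← match
         pickup(E) → towers=[A; C; D/F; G/B; H] holding=E
         pickup(H) → towers=[A; C; D/F; E; G/B] holding=H
     unstack(B, G) → towers=[A; C; D/F; E; G; H] holding=B
     unstack(F, D) → towers=[A; C; D; E; G/B; H] holding=F
         pickup(C) → towers=[A; D/F; E; G/B; H] holding=C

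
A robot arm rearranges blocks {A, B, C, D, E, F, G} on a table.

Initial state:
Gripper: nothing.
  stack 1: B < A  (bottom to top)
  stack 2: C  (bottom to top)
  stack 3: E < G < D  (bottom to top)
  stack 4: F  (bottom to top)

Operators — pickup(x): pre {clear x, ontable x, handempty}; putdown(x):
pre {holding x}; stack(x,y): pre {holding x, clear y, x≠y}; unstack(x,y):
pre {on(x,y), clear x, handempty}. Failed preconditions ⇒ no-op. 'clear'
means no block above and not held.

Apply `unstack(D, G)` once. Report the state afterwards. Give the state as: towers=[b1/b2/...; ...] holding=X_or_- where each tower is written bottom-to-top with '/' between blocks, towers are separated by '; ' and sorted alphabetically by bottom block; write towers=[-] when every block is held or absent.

towers=[B/A; C; E/G; F] holding=D

before: towers=[B/A; C; E/G/D; F] holding=-
pre[unstack(D, G)]: on(D,G) ok, clear(D) ok, handempty ok
all met → apply unstack(D, G)
after:  towers=[B/A; C; E/G; F] holding=D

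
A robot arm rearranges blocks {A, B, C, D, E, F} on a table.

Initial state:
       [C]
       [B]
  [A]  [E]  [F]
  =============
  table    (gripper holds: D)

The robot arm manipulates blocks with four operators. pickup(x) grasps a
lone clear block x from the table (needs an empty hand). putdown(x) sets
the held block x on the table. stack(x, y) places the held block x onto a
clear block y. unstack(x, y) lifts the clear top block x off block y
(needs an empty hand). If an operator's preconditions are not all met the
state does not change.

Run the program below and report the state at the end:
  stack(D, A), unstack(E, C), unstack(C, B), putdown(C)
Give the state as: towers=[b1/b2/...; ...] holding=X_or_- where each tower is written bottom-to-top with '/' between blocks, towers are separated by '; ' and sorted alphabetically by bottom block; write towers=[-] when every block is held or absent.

step 1 (stack(D, A)): towers=[A/D; E/B/C; F] holding=-
step 2 (unstack(E, C)) [no-op]: towers=[A/D; E/B/C; F] holding=-
step 3 (unstack(C, B)): towers=[A/D; E/B; F] holding=C
step 4 (putdown(C)): towers=[A/D; C; E/B; F] holding=-

towers=[A/D; C; E/B; F] holding=-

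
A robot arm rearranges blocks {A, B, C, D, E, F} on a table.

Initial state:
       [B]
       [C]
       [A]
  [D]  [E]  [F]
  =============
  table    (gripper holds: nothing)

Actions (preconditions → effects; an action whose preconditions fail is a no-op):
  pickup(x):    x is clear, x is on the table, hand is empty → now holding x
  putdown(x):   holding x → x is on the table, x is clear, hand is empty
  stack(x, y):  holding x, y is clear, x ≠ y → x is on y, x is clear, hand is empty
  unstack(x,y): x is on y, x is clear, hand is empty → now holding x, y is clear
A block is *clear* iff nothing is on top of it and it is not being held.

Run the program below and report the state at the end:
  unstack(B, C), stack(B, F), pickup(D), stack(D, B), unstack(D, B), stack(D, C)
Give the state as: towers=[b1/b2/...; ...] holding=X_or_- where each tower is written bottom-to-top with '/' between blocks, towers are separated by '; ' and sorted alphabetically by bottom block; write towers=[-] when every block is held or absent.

towers=[E/A/C/D; F/B] holding=-

step 1 (unstack(B, C)): towers=[D; E/A/C; F] holding=B
step 2 (stack(B, F)): towers=[D; E/A/C; F/B] holding=-
step 3 (pickup(D)): towers=[E/A/C; F/B] holding=D
step 4 (stack(D, B)): towers=[E/A/C; F/B/D] holding=-
step 5 (unstack(D, B)): towers=[E/A/C; F/B] holding=D
step 6 (stack(D, C)): towers=[E/A/C/D; F/B] holding=-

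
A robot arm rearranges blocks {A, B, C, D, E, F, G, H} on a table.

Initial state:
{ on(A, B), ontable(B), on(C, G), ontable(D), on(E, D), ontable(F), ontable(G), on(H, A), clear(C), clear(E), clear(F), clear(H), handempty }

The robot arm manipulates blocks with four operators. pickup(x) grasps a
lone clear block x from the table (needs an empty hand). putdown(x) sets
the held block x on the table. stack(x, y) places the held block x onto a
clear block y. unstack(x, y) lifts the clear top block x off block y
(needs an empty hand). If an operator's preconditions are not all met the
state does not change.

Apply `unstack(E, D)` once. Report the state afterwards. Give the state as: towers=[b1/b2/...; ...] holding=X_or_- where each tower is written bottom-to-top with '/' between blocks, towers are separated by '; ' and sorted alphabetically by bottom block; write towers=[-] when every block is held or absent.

before: towers=[B/A/H; D/E; F; G/C] holding=-
pre[unstack(E, D)]: on(E,D) yes, clear(E) yes, handempty yes
all met → apply unstack(E, D)
after:  towers=[B/A/H; D; F; G/C] holding=E

towers=[B/A/H; D; F; G/C] holding=E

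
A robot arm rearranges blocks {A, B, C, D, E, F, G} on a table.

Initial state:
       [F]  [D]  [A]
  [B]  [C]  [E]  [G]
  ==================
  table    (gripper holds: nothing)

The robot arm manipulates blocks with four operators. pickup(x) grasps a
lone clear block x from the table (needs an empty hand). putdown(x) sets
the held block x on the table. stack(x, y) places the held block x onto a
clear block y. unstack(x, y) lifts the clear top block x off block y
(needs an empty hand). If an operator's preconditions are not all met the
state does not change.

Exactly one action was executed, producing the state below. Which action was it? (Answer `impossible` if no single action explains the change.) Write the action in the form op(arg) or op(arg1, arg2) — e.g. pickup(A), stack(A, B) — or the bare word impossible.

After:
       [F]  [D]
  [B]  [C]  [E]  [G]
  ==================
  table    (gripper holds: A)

target: towers=[B; C/F; E/D; G] holding=A
         pickup(B) → towers=[C/F; E/D; G/A] holding=B
     unstack(F, C) → towers=[B; C; E/D; G/A] holding=F
     unstack(D, E) → towers=[B; C/F; E; G/A] holding=D
     unstack(A, G) → towers=[B; C/F; E/D; G] holding=A  ← match

unstack(A, G)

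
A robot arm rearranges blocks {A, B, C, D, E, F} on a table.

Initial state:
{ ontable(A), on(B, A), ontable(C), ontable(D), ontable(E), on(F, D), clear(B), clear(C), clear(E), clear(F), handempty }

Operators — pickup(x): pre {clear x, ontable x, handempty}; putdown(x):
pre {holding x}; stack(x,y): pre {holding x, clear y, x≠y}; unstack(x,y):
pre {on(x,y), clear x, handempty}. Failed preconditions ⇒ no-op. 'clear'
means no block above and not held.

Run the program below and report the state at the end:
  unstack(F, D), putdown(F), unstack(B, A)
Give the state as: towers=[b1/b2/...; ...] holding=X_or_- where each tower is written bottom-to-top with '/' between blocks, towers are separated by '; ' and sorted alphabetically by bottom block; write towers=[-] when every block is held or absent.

towers=[A; C; D; E; F] holding=B

step 1 (unstack(F, D)): towers=[A/B; C; D; E] holding=F
step 2 (putdown(F)): towers=[A/B; C; D; E; F] holding=-
step 3 (unstack(B, A)): towers=[A; C; D; E; F] holding=B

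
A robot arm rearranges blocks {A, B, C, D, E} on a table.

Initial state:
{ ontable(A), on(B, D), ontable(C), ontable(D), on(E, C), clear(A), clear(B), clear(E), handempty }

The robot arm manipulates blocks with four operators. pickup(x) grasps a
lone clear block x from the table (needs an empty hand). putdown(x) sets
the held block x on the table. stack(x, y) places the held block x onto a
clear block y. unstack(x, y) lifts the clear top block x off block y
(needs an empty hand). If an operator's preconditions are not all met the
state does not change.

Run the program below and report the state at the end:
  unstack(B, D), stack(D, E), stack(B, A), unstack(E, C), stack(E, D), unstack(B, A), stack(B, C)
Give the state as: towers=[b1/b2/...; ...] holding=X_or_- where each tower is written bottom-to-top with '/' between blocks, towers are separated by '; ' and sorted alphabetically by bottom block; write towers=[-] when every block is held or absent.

step 1 (unstack(B, D)): towers=[A; C/E; D] holding=B
step 2 (stack(D, E)) [no-op]: towers=[A; C/E; D] holding=B
step 3 (stack(B, A)): towers=[A/B; C/E; D] holding=-
step 4 (unstack(E, C)): towers=[A/B; C; D] holding=E
step 5 (stack(E, D)): towers=[A/B; C; D/E] holding=-
step 6 (unstack(B, A)): towers=[A; C; D/E] holding=B
step 7 (stack(B, C)): towers=[A; C/B; D/E] holding=-

towers=[A; C/B; D/E] holding=-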